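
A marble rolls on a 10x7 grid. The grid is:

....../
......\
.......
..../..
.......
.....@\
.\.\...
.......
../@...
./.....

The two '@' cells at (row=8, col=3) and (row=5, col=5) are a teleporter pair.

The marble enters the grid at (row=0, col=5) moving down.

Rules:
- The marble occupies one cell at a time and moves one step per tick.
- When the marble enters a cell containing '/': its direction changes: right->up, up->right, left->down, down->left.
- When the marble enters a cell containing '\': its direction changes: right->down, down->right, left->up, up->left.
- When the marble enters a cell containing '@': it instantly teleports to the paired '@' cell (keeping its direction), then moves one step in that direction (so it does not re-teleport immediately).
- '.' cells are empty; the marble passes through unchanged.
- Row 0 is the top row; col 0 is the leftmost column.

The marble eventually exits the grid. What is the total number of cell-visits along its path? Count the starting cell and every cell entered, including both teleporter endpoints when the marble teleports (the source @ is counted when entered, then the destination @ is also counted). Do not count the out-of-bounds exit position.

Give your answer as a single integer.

Step 1: enter (0,5), '.' pass, move down to (1,5)
Step 2: enter (1,5), '.' pass, move down to (2,5)
Step 3: enter (2,5), '.' pass, move down to (3,5)
Step 4: enter (3,5), '.' pass, move down to (4,5)
Step 5: enter (4,5), '.' pass, move down to (5,5)
Step 6: enter (5,5), '@' teleport (5,5)->(8,3), also enter (8,3), move down to (9,3)
Step 7: enter (9,3), '.' pass, move down to (10,3)
Step 8: at (10,3) — EXIT via bottom edge, pos 3
Path length (cell visits): 8

Answer: 8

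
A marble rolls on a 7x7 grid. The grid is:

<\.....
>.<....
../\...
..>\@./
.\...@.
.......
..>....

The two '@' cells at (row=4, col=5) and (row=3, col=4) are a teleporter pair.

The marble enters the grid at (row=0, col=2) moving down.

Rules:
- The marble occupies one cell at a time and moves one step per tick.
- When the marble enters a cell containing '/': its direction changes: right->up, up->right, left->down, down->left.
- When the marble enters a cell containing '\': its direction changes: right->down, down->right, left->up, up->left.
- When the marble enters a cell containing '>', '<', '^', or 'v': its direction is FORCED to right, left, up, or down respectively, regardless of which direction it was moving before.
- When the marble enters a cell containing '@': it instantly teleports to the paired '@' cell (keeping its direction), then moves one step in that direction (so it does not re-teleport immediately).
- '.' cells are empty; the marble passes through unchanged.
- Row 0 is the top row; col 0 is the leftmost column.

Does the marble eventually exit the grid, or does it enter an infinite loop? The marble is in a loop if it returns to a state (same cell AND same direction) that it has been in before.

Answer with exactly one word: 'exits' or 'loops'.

Step 1: enter (0,2), '.' pass, move down to (1,2)
Step 2: enter (1,2), '<' forces down->left, move left to (1,1)
Step 3: enter (1,1), '.' pass, move left to (1,0)
Step 4: enter (1,0), '>' forces left->right, move right to (1,1)
Step 5: enter (1,1), '.' pass, move right to (1,2)
Step 6: enter (1,2), '<' forces right->left, move left to (1,1)
Step 7: at (1,1) dir=left — LOOP DETECTED (seen before)

Answer: loops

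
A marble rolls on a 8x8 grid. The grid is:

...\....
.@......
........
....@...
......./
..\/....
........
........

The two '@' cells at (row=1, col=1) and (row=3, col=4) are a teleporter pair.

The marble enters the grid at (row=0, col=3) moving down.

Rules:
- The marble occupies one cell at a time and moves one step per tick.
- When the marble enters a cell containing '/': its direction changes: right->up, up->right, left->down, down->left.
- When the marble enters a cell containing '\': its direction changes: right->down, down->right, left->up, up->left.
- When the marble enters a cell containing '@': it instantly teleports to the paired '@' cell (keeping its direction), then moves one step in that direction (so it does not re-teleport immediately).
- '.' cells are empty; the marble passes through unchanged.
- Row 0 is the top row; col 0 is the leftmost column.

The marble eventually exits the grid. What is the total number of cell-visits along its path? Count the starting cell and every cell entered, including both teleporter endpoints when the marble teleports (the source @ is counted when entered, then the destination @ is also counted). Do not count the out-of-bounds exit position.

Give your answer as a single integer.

Answer: 5

Derivation:
Step 1: enter (0,3), '\' deflects down->right, move right to (0,4)
Step 2: enter (0,4), '.' pass, move right to (0,5)
Step 3: enter (0,5), '.' pass, move right to (0,6)
Step 4: enter (0,6), '.' pass, move right to (0,7)
Step 5: enter (0,7), '.' pass, move right to (0,8)
Step 6: at (0,8) — EXIT via right edge, pos 0
Path length (cell visits): 5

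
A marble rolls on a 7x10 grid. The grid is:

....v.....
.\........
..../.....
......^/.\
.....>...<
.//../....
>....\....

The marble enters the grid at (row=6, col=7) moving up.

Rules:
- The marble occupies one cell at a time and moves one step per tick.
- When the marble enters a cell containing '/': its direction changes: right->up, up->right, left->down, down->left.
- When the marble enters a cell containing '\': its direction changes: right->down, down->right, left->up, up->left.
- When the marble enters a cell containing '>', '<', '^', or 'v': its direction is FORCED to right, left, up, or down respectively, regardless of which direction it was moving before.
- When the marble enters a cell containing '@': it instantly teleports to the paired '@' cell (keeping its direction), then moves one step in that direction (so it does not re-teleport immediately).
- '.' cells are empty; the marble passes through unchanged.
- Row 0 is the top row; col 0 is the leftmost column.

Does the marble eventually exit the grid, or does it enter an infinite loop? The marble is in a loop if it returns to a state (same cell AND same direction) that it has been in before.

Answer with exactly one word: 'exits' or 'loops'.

Step 1: enter (6,7), '.' pass, move up to (5,7)
Step 2: enter (5,7), '.' pass, move up to (4,7)
Step 3: enter (4,7), '.' pass, move up to (3,7)
Step 4: enter (3,7), '/' deflects up->right, move right to (3,8)
Step 5: enter (3,8), '.' pass, move right to (3,9)
Step 6: enter (3,9), '\' deflects right->down, move down to (4,9)
Step 7: enter (4,9), '<' forces down->left, move left to (4,8)
Step 8: enter (4,8), '.' pass, move left to (4,7)
Step 9: enter (4,7), '.' pass, move left to (4,6)
Step 10: enter (4,6), '.' pass, move left to (4,5)
Step 11: enter (4,5), '>' forces left->right, move right to (4,6)
Step 12: enter (4,6), '.' pass, move right to (4,7)
Step 13: enter (4,7), '.' pass, move right to (4,8)
Step 14: enter (4,8), '.' pass, move right to (4,9)
Step 15: enter (4,9), '<' forces right->left, move left to (4,8)
Step 16: at (4,8) dir=left — LOOP DETECTED (seen before)

Answer: loops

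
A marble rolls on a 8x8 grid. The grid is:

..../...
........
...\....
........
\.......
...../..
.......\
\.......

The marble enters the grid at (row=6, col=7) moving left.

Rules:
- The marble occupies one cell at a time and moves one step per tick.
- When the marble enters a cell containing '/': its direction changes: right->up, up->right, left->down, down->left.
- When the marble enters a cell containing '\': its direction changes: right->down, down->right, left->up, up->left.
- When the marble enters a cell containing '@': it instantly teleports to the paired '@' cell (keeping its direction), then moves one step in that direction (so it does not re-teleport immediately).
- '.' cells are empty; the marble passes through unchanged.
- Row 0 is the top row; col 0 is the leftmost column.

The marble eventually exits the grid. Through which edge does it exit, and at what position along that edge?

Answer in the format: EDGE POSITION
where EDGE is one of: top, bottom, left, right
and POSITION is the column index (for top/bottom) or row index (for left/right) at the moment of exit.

Step 1: enter (6,7), '\' deflects left->up, move up to (5,7)
Step 2: enter (5,7), '.' pass, move up to (4,7)
Step 3: enter (4,7), '.' pass, move up to (3,7)
Step 4: enter (3,7), '.' pass, move up to (2,7)
Step 5: enter (2,7), '.' pass, move up to (1,7)
Step 6: enter (1,7), '.' pass, move up to (0,7)
Step 7: enter (0,7), '.' pass, move up to (-1,7)
Step 8: at (-1,7) — EXIT via top edge, pos 7

Answer: top 7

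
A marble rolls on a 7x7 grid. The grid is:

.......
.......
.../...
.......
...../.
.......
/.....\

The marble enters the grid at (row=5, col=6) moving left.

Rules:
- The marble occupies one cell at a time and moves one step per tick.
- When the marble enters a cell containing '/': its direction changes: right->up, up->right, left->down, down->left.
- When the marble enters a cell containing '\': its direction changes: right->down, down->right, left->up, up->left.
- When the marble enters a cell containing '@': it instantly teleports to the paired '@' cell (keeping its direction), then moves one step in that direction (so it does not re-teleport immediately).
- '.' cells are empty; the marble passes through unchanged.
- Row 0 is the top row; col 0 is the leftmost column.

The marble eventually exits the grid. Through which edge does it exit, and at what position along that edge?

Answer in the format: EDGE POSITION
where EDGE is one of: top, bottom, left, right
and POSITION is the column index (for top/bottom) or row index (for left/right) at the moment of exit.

Step 1: enter (5,6), '.' pass, move left to (5,5)
Step 2: enter (5,5), '.' pass, move left to (5,4)
Step 3: enter (5,4), '.' pass, move left to (5,3)
Step 4: enter (5,3), '.' pass, move left to (5,2)
Step 5: enter (5,2), '.' pass, move left to (5,1)
Step 6: enter (5,1), '.' pass, move left to (5,0)
Step 7: enter (5,0), '.' pass, move left to (5,-1)
Step 8: at (5,-1) — EXIT via left edge, pos 5

Answer: left 5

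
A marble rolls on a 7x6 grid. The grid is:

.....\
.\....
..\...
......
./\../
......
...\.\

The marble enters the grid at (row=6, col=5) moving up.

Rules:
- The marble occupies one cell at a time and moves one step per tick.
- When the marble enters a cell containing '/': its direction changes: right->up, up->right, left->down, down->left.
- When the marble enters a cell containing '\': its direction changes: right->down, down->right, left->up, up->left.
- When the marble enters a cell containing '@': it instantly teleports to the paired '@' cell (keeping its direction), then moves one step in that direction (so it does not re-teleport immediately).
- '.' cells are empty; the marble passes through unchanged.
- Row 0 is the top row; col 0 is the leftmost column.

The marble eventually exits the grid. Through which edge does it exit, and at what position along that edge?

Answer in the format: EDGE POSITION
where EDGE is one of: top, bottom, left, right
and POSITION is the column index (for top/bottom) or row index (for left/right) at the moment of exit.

Step 1: enter (6,5), '\' deflects up->left, move left to (6,4)
Step 2: enter (6,4), '.' pass, move left to (6,3)
Step 3: enter (6,3), '\' deflects left->up, move up to (5,3)
Step 4: enter (5,3), '.' pass, move up to (4,3)
Step 5: enter (4,3), '.' pass, move up to (3,3)
Step 6: enter (3,3), '.' pass, move up to (2,3)
Step 7: enter (2,3), '.' pass, move up to (1,3)
Step 8: enter (1,3), '.' pass, move up to (0,3)
Step 9: enter (0,3), '.' pass, move up to (-1,3)
Step 10: at (-1,3) — EXIT via top edge, pos 3

Answer: top 3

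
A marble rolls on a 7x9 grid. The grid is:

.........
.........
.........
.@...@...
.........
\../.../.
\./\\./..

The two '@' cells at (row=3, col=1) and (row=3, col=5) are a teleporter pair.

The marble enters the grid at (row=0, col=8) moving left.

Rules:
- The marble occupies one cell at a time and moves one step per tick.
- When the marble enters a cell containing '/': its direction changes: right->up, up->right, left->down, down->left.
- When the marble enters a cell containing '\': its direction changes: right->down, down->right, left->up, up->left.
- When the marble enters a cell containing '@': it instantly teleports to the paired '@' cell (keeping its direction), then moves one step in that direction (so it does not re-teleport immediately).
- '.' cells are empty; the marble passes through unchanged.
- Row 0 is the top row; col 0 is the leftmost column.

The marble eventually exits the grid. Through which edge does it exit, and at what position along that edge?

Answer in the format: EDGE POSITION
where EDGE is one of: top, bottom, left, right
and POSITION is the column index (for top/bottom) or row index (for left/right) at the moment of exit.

Step 1: enter (0,8), '.' pass, move left to (0,7)
Step 2: enter (0,7), '.' pass, move left to (0,6)
Step 3: enter (0,6), '.' pass, move left to (0,5)
Step 4: enter (0,5), '.' pass, move left to (0,4)
Step 5: enter (0,4), '.' pass, move left to (0,3)
Step 6: enter (0,3), '.' pass, move left to (0,2)
Step 7: enter (0,2), '.' pass, move left to (0,1)
Step 8: enter (0,1), '.' pass, move left to (0,0)
Step 9: enter (0,0), '.' pass, move left to (0,-1)
Step 10: at (0,-1) — EXIT via left edge, pos 0

Answer: left 0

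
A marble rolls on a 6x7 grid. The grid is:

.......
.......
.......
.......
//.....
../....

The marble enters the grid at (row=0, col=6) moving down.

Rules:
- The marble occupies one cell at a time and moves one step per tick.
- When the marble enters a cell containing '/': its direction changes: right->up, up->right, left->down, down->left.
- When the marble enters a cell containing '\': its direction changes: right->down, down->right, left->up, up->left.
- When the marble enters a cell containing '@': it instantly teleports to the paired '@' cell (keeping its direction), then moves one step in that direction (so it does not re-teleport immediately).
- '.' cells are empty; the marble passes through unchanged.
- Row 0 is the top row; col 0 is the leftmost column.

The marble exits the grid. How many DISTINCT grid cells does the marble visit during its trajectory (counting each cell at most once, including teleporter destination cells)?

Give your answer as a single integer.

Step 1: enter (0,6), '.' pass, move down to (1,6)
Step 2: enter (1,6), '.' pass, move down to (2,6)
Step 3: enter (2,6), '.' pass, move down to (3,6)
Step 4: enter (3,6), '.' pass, move down to (4,6)
Step 5: enter (4,6), '.' pass, move down to (5,6)
Step 6: enter (5,6), '.' pass, move down to (6,6)
Step 7: at (6,6) — EXIT via bottom edge, pos 6
Distinct cells visited: 6 (path length 6)

Answer: 6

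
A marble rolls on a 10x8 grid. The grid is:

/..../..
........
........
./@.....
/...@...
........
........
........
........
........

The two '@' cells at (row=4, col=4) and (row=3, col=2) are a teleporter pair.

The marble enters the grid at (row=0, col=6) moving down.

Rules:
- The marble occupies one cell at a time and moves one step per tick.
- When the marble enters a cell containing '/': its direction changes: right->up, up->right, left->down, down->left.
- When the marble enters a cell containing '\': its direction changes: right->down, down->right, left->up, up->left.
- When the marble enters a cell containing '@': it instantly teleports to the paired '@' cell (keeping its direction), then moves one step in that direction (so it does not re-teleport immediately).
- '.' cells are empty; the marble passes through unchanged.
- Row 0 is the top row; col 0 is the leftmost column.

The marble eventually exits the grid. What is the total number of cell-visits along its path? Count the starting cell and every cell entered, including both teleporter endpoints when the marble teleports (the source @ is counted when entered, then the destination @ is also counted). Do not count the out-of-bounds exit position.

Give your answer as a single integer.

Step 1: enter (0,6), '.' pass, move down to (1,6)
Step 2: enter (1,6), '.' pass, move down to (2,6)
Step 3: enter (2,6), '.' pass, move down to (3,6)
Step 4: enter (3,6), '.' pass, move down to (4,6)
Step 5: enter (4,6), '.' pass, move down to (5,6)
Step 6: enter (5,6), '.' pass, move down to (6,6)
Step 7: enter (6,6), '.' pass, move down to (7,6)
Step 8: enter (7,6), '.' pass, move down to (8,6)
Step 9: enter (8,6), '.' pass, move down to (9,6)
Step 10: enter (9,6), '.' pass, move down to (10,6)
Step 11: at (10,6) — EXIT via bottom edge, pos 6
Path length (cell visits): 10

Answer: 10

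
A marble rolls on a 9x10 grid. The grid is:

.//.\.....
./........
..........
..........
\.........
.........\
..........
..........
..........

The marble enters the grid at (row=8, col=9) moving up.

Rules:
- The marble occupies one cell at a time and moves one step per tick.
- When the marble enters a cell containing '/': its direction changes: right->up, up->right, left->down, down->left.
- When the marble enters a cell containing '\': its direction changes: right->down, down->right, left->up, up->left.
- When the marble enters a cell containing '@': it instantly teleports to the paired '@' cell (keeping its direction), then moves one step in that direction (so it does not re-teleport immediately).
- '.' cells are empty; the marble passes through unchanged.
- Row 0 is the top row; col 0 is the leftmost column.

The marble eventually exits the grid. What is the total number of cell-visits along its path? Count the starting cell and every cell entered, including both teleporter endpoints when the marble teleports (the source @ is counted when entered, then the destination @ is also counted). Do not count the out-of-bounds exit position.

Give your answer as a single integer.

Answer: 13

Derivation:
Step 1: enter (8,9), '.' pass, move up to (7,9)
Step 2: enter (7,9), '.' pass, move up to (6,9)
Step 3: enter (6,9), '.' pass, move up to (5,9)
Step 4: enter (5,9), '\' deflects up->left, move left to (5,8)
Step 5: enter (5,8), '.' pass, move left to (5,7)
Step 6: enter (5,7), '.' pass, move left to (5,6)
Step 7: enter (5,6), '.' pass, move left to (5,5)
Step 8: enter (5,5), '.' pass, move left to (5,4)
Step 9: enter (5,4), '.' pass, move left to (5,3)
Step 10: enter (5,3), '.' pass, move left to (5,2)
Step 11: enter (5,2), '.' pass, move left to (5,1)
Step 12: enter (5,1), '.' pass, move left to (5,0)
Step 13: enter (5,0), '.' pass, move left to (5,-1)
Step 14: at (5,-1) — EXIT via left edge, pos 5
Path length (cell visits): 13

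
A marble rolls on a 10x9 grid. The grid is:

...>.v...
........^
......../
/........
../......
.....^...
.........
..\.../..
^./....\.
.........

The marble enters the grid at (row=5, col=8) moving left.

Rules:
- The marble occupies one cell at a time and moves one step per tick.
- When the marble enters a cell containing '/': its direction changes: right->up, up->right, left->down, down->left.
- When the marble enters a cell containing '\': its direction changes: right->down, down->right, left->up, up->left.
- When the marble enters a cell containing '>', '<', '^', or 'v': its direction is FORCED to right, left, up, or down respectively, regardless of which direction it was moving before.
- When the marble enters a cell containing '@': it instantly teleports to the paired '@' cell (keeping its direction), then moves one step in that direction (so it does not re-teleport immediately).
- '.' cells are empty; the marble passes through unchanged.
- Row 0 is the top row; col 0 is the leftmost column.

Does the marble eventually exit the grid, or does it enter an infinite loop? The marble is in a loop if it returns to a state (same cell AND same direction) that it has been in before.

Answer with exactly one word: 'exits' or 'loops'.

Step 1: enter (5,8), '.' pass, move left to (5,7)
Step 2: enter (5,7), '.' pass, move left to (5,6)
Step 3: enter (5,6), '.' pass, move left to (5,5)
Step 4: enter (5,5), '^' forces left->up, move up to (4,5)
Step 5: enter (4,5), '.' pass, move up to (3,5)
Step 6: enter (3,5), '.' pass, move up to (2,5)
Step 7: enter (2,5), '.' pass, move up to (1,5)
Step 8: enter (1,5), '.' pass, move up to (0,5)
Step 9: enter (0,5), 'v' forces up->down, move down to (1,5)
Step 10: enter (1,5), '.' pass, move down to (2,5)
Step 11: enter (2,5), '.' pass, move down to (3,5)
Step 12: enter (3,5), '.' pass, move down to (4,5)
Step 13: enter (4,5), '.' pass, move down to (5,5)
Step 14: enter (5,5), '^' forces down->up, move up to (4,5)
Step 15: at (4,5) dir=up — LOOP DETECTED (seen before)

Answer: loops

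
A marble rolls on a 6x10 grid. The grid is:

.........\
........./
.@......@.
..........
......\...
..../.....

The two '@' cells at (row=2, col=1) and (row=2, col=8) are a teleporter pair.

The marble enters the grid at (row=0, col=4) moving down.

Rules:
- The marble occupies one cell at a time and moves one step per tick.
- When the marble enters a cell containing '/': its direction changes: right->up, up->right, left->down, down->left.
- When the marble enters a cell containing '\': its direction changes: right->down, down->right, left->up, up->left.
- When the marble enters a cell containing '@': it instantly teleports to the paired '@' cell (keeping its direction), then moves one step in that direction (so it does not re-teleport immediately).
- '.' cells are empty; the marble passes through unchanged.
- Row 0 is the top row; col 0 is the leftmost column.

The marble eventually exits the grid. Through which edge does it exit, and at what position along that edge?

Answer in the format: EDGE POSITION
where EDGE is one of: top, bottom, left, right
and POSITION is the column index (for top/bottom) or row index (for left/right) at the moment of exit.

Answer: left 5

Derivation:
Step 1: enter (0,4), '.' pass, move down to (1,4)
Step 2: enter (1,4), '.' pass, move down to (2,4)
Step 3: enter (2,4), '.' pass, move down to (3,4)
Step 4: enter (3,4), '.' pass, move down to (4,4)
Step 5: enter (4,4), '.' pass, move down to (5,4)
Step 6: enter (5,4), '/' deflects down->left, move left to (5,3)
Step 7: enter (5,3), '.' pass, move left to (5,2)
Step 8: enter (5,2), '.' pass, move left to (5,1)
Step 9: enter (5,1), '.' pass, move left to (5,0)
Step 10: enter (5,0), '.' pass, move left to (5,-1)
Step 11: at (5,-1) — EXIT via left edge, pos 5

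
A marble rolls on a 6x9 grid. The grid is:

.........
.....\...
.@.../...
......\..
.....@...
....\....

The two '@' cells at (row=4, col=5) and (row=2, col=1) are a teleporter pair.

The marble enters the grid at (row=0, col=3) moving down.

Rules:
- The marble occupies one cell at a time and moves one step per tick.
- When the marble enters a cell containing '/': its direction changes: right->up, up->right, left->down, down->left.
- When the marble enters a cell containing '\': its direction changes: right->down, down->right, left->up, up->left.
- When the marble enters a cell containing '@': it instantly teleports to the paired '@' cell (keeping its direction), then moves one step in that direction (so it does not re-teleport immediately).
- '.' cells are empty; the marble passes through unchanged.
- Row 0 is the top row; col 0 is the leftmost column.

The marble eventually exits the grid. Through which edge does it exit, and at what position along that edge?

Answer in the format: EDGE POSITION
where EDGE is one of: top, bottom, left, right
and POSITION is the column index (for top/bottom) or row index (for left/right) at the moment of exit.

Step 1: enter (0,3), '.' pass, move down to (1,3)
Step 2: enter (1,3), '.' pass, move down to (2,3)
Step 3: enter (2,3), '.' pass, move down to (3,3)
Step 4: enter (3,3), '.' pass, move down to (4,3)
Step 5: enter (4,3), '.' pass, move down to (5,3)
Step 6: enter (5,3), '.' pass, move down to (6,3)
Step 7: at (6,3) — EXIT via bottom edge, pos 3

Answer: bottom 3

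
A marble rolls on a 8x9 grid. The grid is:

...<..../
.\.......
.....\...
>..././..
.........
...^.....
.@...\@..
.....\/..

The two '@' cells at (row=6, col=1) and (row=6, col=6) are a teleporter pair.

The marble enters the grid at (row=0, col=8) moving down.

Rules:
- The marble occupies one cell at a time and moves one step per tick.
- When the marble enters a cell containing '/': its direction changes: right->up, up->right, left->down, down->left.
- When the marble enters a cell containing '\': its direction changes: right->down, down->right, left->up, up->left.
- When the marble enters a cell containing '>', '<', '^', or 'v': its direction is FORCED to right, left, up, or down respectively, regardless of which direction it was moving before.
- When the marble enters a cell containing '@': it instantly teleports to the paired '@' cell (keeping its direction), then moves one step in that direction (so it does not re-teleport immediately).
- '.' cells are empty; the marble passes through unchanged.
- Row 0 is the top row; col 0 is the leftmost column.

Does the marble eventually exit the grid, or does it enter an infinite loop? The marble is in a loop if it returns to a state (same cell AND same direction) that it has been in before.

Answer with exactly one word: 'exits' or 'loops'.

Step 1: enter (0,8), '/' deflects down->left, move left to (0,7)
Step 2: enter (0,7), '.' pass, move left to (0,6)
Step 3: enter (0,6), '.' pass, move left to (0,5)
Step 4: enter (0,5), '.' pass, move left to (0,4)
Step 5: enter (0,4), '.' pass, move left to (0,3)
Step 6: enter (0,3), '<' forces left->left, move left to (0,2)
Step 7: enter (0,2), '.' pass, move left to (0,1)
Step 8: enter (0,1), '.' pass, move left to (0,0)
Step 9: enter (0,0), '.' pass, move left to (0,-1)
Step 10: at (0,-1) — EXIT via left edge, pos 0

Answer: exits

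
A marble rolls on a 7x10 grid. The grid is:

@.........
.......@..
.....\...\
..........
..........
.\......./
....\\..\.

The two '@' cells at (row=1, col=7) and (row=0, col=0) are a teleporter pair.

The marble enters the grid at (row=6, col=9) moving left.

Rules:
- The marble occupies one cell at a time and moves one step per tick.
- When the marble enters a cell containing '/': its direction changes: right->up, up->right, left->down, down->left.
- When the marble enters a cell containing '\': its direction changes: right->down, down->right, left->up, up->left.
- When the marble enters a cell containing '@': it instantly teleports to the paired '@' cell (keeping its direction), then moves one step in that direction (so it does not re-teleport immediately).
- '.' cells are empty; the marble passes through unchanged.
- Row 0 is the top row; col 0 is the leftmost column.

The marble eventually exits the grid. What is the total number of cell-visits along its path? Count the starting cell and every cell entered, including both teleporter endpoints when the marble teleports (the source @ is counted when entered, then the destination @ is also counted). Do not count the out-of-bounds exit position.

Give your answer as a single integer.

Step 1: enter (6,9), '.' pass, move left to (6,8)
Step 2: enter (6,8), '\' deflects left->up, move up to (5,8)
Step 3: enter (5,8), '.' pass, move up to (4,8)
Step 4: enter (4,8), '.' pass, move up to (3,8)
Step 5: enter (3,8), '.' pass, move up to (2,8)
Step 6: enter (2,8), '.' pass, move up to (1,8)
Step 7: enter (1,8), '.' pass, move up to (0,8)
Step 8: enter (0,8), '.' pass, move up to (-1,8)
Step 9: at (-1,8) — EXIT via top edge, pos 8
Path length (cell visits): 8

Answer: 8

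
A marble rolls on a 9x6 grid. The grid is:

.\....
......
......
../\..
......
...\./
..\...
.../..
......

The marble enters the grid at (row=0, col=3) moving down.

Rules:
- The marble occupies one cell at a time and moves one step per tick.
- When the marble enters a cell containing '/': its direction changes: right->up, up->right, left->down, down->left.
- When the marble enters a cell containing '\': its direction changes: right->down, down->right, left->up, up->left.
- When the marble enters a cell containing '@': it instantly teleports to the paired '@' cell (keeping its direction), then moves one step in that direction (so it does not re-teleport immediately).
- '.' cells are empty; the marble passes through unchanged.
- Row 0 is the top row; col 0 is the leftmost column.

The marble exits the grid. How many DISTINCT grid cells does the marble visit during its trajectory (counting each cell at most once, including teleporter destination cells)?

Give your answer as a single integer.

Answer: 6

Derivation:
Step 1: enter (0,3), '.' pass, move down to (1,3)
Step 2: enter (1,3), '.' pass, move down to (2,3)
Step 3: enter (2,3), '.' pass, move down to (3,3)
Step 4: enter (3,3), '\' deflects down->right, move right to (3,4)
Step 5: enter (3,4), '.' pass, move right to (3,5)
Step 6: enter (3,5), '.' pass, move right to (3,6)
Step 7: at (3,6) — EXIT via right edge, pos 3
Distinct cells visited: 6 (path length 6)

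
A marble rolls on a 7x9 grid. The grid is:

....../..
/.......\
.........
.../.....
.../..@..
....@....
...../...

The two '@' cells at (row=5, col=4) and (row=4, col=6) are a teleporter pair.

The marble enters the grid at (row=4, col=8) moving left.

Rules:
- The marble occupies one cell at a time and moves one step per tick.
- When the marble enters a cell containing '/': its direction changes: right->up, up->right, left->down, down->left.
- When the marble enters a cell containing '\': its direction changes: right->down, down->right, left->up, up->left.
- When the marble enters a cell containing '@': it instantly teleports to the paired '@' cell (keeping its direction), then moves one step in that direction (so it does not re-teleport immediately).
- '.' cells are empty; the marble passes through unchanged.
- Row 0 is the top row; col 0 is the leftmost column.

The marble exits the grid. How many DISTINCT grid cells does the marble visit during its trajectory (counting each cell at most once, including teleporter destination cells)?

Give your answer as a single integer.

Step 1: enter (4,8), '.' pass, move left to (4,7)
Step 2: enter (4,7), '.' pass, move left to (4,6)
Step 3: enter (4,6), '@' teleport (4,6)->(5,4), also enter (5,4), move left to (5,3)
Step 4: enter (5,3), '.' pass, move left to (5,2)
Step 5: enter (5,2), '.' pass, move left to (5,1)
Step 6: enter (5,1), '.' pass, move left to (5,0)
Step 7: enter (5,0), '.' pass, move left to (5,-1)
Step 8: at (5,-1) — EXIT via left edge, pos 5
Distinct cells visited: 8 (path length 8)

Answer: 8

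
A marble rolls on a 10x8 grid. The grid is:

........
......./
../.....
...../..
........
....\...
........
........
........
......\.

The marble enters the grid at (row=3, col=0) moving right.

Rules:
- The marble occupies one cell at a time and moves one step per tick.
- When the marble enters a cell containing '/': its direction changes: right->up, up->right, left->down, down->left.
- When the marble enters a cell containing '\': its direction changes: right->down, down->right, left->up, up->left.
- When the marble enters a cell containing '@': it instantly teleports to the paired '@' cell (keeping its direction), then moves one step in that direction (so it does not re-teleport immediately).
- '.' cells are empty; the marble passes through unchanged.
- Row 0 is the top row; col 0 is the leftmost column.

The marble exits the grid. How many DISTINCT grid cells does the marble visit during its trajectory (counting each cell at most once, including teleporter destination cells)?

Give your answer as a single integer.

Answer: 9

Derivation:
Step 1: enter (3,0), '.' pass, move right to (3,1)
Step 2: enter (3,1), '.' pass, move right to (3,2)
Step 3: enter (3,2), '.' pass, move right to (3,3)
Step 4: enter (3,3), '.' pass, move right to (3,4)
Step 5: enter (3,4), '.' pass, move right to (3,5)
Step 6: enter (3,5), '/' deflects right->up, move up to (2,5)
Step 7: enter (2,5), '.' pass, move up to (1,5)
Step 8: enter (1,5), '.' pass, move up to (0,5)
Step 9: enter (0,5), '.' pass, move up to (-1,5)
Step 10: at (-1,5) — EXIT via top edge, pos 5
Distinct cells visited: 9 (path length 9)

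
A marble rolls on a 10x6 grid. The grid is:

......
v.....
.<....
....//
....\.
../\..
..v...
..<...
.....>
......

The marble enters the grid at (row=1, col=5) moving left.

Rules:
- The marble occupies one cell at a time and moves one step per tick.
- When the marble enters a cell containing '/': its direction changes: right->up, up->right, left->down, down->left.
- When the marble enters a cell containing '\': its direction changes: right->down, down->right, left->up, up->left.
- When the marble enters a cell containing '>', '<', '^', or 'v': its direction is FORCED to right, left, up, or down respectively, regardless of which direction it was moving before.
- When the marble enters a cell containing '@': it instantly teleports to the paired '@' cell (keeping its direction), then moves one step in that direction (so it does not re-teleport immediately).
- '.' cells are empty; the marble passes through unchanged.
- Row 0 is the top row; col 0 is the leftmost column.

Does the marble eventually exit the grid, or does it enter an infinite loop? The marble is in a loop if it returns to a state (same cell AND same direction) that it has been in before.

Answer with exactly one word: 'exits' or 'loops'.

Step 1: enter (1,5), '.' pass, move left to (1,4)
Step 2: enter (1,4), '.' pass, move left to (1,3)
Step 3: enter (1,3), '.' pass, move left to (1,2)
Step 4: enter (1,2), '.' pass, move left to (1,1)
Step 5: enter (1,1), '.' pass, move left to (1,0)
Step 6: enter (1,0), 'v' forces left->down, move down to (2,0)
Step 7: enter (2,0), '.' pass, move down to (3,0)
Step 8: enter (3,0), '.' pass, move down to (4,0)
Step 9: enter (4,0), '.' pass, move down to (5,0)
Step 10: enter (5,0), '.' pass, move down to (6,0)
Step 11: enter (6,0), '.' pass, move down to (7,0)
Step 12: enter (7,0), '.' pass, move down to (8,0)
Step 13: enter (8,0), '.' pass, move down to (9,0)
Step 14: enter (9,0), '.' pass, move down to (10,0)
Step 15: at (10,0) — EXIT via bottom edge, pos 0

Answer: exits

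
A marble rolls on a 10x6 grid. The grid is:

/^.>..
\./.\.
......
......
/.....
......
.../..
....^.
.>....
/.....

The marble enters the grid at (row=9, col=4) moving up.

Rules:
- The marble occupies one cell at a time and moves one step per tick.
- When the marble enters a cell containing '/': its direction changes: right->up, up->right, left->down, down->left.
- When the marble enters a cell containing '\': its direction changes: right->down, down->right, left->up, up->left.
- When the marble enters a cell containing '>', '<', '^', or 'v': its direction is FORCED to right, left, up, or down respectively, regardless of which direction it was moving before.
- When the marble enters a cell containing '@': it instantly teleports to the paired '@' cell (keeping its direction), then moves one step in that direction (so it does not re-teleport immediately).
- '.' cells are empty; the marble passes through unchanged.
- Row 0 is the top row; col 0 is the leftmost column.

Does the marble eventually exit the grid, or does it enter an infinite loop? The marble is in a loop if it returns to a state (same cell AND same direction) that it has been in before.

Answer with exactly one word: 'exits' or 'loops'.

Step 1: enter (9,4), '.' pass, move up to (8,4)
Step 2: enter (8,4), '.' pass, move up to (7,4)
Step 3: enter (7,4), '^' forces up->up, move up to (6,4)
Step 4: enter (6,4), '.' pass, move up to (5,4)
Step 5: enter (5,4), '.' pass, move up to (4,4)
Step 6: enter (4,4), '.' pass, move up to (3,4)
Step 7: enter (3,4), '.' pass, move up to (2,4)
Step 8: enter (2,4), '.' pass, move up to (1,4)
Step 9: enter (1,4), '\' deflects up->left, move left to (1,3)
Step 10: enter (1,3), '.' pass, move left to (1,2)
Step 11: enter (1,2), '/' deflects left->down, move down to (2,2)
Step 12: enter (2,2), '.' pass, move down to (3,2)
Step 13: enter (3,2), '.' pass, move down to (4,2)
Step 14: enter (4,2), '.' pass, move down to (5,2)
Step 15: enter (5,2), '.' pass, move down to (6,2)
Step 16: enter (6,2), '.' pass, move down to (7,2)
Step 17: enter (7,2), '.' pass, move down to (8,2)
Step 18: enter (8,2), '.' pass, move down to (9,2)
Step 19: enter (9,2), '.' pass, move down to (10,2)
Step 20: at (10,2) — EXIT via bottom edge, pos 2

Answer: exits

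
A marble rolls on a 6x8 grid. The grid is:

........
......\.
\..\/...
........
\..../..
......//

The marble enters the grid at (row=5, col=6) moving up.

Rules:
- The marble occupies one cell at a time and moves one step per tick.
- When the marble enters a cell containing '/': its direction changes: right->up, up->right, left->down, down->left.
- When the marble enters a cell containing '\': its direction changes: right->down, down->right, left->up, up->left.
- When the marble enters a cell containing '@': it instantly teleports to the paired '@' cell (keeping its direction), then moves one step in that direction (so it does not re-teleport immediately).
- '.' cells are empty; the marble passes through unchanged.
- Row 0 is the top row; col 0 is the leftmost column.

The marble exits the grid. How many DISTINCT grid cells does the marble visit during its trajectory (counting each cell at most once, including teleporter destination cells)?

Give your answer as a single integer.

Answer: 7

Derivation:
Step 1: enter (5,6), '/' deflects up->right, move right to (5,7)
Step 2: enter (5,7), '/' deflects right->up, move up to (4,7)
Step 3: enter (4,7), '.' pass, move up to (3,7)
Step 4: enter (3,7), '.' pass, move up to (2,7)
Step 5: enter (2,7), '.' pass, move up to (1,7)
Step 6: enter (1,7), '.' pass, move up to (0,7)
Step 7: enter (0,7), '.' pass, move up to (-1,7)
Step 8: at (-1,7) — EXIT via top edge, pos 7
Distinct cells visited: 7 (path length 7)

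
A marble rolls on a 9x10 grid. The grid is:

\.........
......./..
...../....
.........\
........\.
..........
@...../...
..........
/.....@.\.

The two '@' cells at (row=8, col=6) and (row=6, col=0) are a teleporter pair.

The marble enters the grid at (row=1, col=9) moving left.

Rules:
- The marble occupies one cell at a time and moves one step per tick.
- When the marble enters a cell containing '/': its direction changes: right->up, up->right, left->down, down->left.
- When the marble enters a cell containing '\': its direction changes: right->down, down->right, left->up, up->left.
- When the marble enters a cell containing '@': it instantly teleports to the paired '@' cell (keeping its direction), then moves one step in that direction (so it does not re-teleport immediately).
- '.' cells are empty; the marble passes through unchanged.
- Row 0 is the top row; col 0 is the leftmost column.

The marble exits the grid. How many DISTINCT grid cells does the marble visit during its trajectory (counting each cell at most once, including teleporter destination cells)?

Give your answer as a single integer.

Step 1: enter (1,9), '.' pass, move left to (1,8)
Step 2: enter (1,8), '.' pass, move left to (1,7)
Step 3: enter (1,7), '/' deflects left->down, move down to (2,7)
Step 4: enter (2,7), '.' pass, move down to (3,7)
Step 5: enter (3,7), '.' pass, move down to (4,7)
Step 6: enter (4,7), '.' pass, move down to (5,7)
Step 7: enter (5,7), '.' pass, move down to (6,7)
Step 8: enter (6,7), '.' pass, move down to (7,7)
Step 9: enter (7,7), '.' pass, move down to (8,7)
Step 10: enter (8,7), '.' pass, move down to (9,7)
Step 11: at (9,7) — EXIT via bottom edge, pos 7
Distinct cells visited: 10 (path length 10)

Answer: 10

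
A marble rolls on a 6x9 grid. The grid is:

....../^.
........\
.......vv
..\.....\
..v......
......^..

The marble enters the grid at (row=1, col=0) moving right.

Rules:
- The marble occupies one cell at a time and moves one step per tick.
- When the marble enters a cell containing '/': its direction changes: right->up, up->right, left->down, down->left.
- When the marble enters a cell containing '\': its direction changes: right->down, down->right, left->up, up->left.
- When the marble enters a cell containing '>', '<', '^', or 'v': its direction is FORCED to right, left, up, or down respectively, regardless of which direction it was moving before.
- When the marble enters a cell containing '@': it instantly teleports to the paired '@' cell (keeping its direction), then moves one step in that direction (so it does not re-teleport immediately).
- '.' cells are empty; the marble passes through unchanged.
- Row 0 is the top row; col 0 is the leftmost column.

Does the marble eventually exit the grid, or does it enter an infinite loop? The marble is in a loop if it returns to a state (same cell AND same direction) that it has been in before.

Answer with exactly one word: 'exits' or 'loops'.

Answer: exits

Derivation:
Step 1: enter (1,0), '.' pass, move right to (1,1)
Step 2: enter (1,1), '.' pass, move right to (1,2)
Step 3: enter (1,2), '.' pass, move right to (1,3)
Step 4: enter (1,3), '.' pass, move right to (1,4)
Step 5: enter (1,4), '.' pass, move right to (1,5)
Step 6: enter (1,5), '.' pass, move right to (1,6)
Step 7: enter (1,6), '.' pass, move right to (1,7)
Step 8: enter (1,7), '.' pass, move right to (1,8)
Step 9: enter (1,8), '\' deflects right->down, move down to (2,8)
Step 10: enter (2,8), 'v' forces down->down, move down to (3,8)
Step 11: enter (3,8), '\' deflects down->right, move right to (3,9)
Step 12: at (3,9) — EXIT via right edge, pos 3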